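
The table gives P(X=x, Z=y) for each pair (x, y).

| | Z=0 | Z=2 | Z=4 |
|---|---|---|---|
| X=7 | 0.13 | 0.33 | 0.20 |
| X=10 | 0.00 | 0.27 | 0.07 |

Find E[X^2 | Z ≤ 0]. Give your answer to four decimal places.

49.0000

P(Z ≤ 0) = 0.13.
Summing X^2·P(X=x,Z=y) over the conditioning event gives 6.37.
E[X^2 | Z ≤ 0] = (6.37) / (0.13) = 49.0000.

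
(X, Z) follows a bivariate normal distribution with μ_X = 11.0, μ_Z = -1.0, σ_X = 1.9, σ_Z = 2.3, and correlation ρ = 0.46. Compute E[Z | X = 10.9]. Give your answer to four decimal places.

E[Z | X=x] = μ_Z + ρ(σ_Z/σ_X)(x − μ_X) for jointly normal variables.
E[Z | X=10.9] = -1.0 + (0.46)·(2.3/1.9)·(10.9 − (11.0)) = -1.0 + (0.55684)·(-0.1) = -1.0557.

-1.0557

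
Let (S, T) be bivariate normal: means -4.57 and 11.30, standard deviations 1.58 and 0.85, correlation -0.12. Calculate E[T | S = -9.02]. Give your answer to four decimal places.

For a bivariate normal, E[T | S=x] = μ_T + ρ·(σ_T/σ_S)·(x − μ_S).
E[T | S=-9.02] = 11.30 + (-0.12)·(0.85/1.58)·(-9.02 − (-4.57)) = 11.30 + (-0.064557)·(-4.45) = 11.5873.

11.5873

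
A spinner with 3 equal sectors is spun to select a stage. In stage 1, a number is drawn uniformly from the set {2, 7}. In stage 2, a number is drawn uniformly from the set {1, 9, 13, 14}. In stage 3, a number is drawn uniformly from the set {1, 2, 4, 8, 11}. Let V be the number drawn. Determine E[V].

379/60

E[V | stage 1] = (2+7)/2 = 9/2.
E[V | stage 2] = (1+9+13+14)/4 = 37/4.
E[V | stage 3] = (1+2+4+8+11)/5 = 26/5.
E[V] = (1/3)·(9/2) + (1/3)·(37/4) + (1/3)·(26/5) = 379/60.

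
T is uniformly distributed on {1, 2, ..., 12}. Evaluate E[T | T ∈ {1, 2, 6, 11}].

5

P(T ∈ {1, 2, 6, 11}) = 1/3.
Σ over the event: 1·1/12 + 2·1/12 + 6·1/12 + 11·1/12 = 5/3.
E[T | T ∈ {1, 2, 6, 11}] = (5/3) / (1/3) = 5.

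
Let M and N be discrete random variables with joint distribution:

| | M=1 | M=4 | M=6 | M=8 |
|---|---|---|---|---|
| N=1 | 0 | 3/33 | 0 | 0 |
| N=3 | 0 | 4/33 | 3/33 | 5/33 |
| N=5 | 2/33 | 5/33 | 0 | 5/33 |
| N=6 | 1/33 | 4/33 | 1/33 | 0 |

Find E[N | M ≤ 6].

95/23

P(M ≤ 6) = 23/33.
Σ N·P over the event = 5·(2/33) + 6·(1/33) + 1·(3/33) + 3·(4/33) + 5·(5/33) + 6·(4/33) + 3·(3/33) + 6·(1/33) = 95/33.
E[N | M ≤ 6] = (95/33) / (23/33) = 95/23.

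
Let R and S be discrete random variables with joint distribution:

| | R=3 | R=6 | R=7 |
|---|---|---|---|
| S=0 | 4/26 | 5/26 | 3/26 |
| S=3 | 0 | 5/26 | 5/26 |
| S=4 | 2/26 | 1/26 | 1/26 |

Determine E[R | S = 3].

P(S = 3) = 5/13.
Summing R·P(R=x,S=y) over the conditioning event gives 5/2.
E[R | S = 3] = (5/2) / (5/13) = 13/2.

13/2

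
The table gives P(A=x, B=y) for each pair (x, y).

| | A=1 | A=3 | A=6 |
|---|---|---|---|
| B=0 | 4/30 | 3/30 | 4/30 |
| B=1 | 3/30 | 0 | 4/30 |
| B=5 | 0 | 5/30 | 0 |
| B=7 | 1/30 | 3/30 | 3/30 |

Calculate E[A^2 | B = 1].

21

P(B = 1) = 7/30.
Summing A^2·P(A=x,B=y) over the conditioning event gives 49/10.
E[A^2 | B = 1] = (49/10) / (7/30) = 21.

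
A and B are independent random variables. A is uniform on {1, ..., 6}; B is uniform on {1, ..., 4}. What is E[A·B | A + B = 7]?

Outcomes with A + B = 7: (3,4), (4,3), (5,2), (6,1), each with probability 1/24.
E[A·B | A + B = 7] = (12 + 12 + 10 + 6) / 4 = 10.

10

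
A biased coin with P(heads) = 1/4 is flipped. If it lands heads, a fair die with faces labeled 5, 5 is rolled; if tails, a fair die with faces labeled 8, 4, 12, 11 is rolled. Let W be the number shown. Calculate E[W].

E[W | heads] = (5+5)/2 = 5.
E[W | tails] = (8+4+12+11)/4 = 35/4.
By the law of total expectation,
E[W] = (1/4)·(5) + (3/4)·(35/4) = 125/16.

125/16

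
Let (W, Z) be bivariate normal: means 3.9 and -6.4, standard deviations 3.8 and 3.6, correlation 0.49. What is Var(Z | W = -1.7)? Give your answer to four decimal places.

Var(Z | W=x) = (1 − ρ²)·σ_Z².
Var(Z | W=-1.7) = (3.6)²·(1 − (0.49)²) = 12.96·0.7599 = 9.8483.

9.8483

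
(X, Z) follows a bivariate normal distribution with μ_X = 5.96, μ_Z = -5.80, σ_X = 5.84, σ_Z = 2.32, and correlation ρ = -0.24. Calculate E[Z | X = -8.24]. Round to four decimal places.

E[Z | X=x] = μ_Z + ρ(σ_Z/σ_X)(x − μ_X) for jointly normal variables.
E[Z | X=-8.24] = -5.80 + (-0.24)·(2.32/5.84)·(-8.24 − (5.96)) = -5.80 + (-0.095342)·(-14.2) = -4.4461.

-4.4461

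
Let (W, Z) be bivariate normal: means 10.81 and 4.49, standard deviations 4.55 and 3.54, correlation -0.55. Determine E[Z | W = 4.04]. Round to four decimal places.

For a bivariate normal, E[Z | W=x] = μ_Z + ρ·(σ_Z/σ_W)·(x − μ_W).
E[Z | W=4.04] = 4.49 + (-0.55)·(3.54/4.55)·(4.04 − (10.81)) = 4.49 + (-0.42791)·(-6.77) = 7.3870.

7.3870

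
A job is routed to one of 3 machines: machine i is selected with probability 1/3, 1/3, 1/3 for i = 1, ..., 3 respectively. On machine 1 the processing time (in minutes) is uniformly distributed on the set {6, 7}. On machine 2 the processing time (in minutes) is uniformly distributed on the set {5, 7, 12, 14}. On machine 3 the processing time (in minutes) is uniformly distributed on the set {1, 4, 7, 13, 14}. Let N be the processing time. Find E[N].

E[N | machine 1] = (6+7)/2 = 13/2.
E[N | machine 2] = (5+7+12+14)/4 = 19/2.
E[N | machine 3] = (1+4+7+13+14)/5 = 39/5.
E[N] = (1/3)·(13/2) + (1/3)·(19/2) + (1/3)·(39/5) = 119/15.

119/15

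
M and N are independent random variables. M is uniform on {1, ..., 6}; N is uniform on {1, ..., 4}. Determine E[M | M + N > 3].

P(M + N > 3) = 7/8.
Summing M·P(x,y) over outcomes with M + N > 3 gives 10/3.
E[M | M + N > 3] = (10/3) / (7/8) = 80/21.

80/21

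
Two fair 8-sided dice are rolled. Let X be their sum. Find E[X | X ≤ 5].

P(X ≤ 5) = 5/32.
Σ over the event: 2·1/64 + 3·1/32 + 4·3/64 + 5·1/16 = 5/8.
E[X | X ≤ 5] = (5/8) / (5/32) = 4.

4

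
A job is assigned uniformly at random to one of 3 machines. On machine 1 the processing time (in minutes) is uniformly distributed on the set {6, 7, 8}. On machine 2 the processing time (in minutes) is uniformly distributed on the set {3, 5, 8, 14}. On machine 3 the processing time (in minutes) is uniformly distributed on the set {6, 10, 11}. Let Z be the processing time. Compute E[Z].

47/6

E[Z | machine 1] = (6+7+8)/3 = 7.
E[Z | machine 2] = (3+5+8+14)/4 = 15/2.
E[Z | machine 3] = (6+10+11)/3 = 9.
E[Z] = (1/3)·(7) + (1/3)·(15/2) + (1/3)·(9) = 47/6.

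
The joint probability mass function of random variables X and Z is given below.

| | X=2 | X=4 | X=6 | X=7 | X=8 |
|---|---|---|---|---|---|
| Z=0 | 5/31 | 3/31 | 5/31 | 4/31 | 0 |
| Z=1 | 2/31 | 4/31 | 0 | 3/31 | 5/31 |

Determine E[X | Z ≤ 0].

P(Z ≤ 0) = 17/31.
Σ X·P over the event = 2·(5/31) + 4·(3/31) + 6·(5/31) + 7·(4/31) = 80/31.
E[X | Z ≤ 0] = (80/31) / (17/31) = 80/17.

80/17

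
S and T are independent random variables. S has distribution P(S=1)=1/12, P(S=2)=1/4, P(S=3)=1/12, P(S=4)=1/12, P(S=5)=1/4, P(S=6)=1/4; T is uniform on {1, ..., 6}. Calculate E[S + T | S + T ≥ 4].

520/67

P(S + T ≥ 4) = 67/72.
Summing (S+T)·P(x,y) over outcomes with S + T ≥ 4 gives 65/9.
E[S + T | S + T ≥ 4] = (65/9) / (67/72) = 520/67.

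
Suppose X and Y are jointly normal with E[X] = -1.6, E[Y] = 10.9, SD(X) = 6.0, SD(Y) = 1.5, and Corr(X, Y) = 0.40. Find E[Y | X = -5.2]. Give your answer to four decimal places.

The regression of Y on X has slope ρ·σ_Y/σ_X and passes through (μ_X, μ_Y).
E[Y | X=-5.2] = 10.9 + (0.40)·(1.5/6.0)·(-5.2 − (-1.6)) = 10.9 + (0.1)·(-3.6) = 10.5400.

10.5400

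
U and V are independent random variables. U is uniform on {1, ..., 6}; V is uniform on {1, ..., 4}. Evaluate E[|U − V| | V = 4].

3/2

P(V = 4) = 1/4.
Summing |U−V|·P(x,y) over outcomes with V = 4 gives 3/8.
E[|U − V| | V = 4] = (3/8) / (1/4) = 3/2.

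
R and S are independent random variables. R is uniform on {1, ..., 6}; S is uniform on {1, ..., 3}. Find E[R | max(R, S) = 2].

5/3

P(max(R, S) = 2) = 1/6.
Summing R·P(x,y) over outcomes with max(R, S) = 2 gives 5/18.
E[R | max(R, S) = 2] = (5/18) / (1/6) = 5/3.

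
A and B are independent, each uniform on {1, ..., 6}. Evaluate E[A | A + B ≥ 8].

14/3

P(A + B ≥ 8) = 5/12.
Summing A·P(x,y) over outcomes with A + B ≥ 8 gives 35/18.
E[A | A + B ≥ 8] = (35/18) / (5/12) = 14/3.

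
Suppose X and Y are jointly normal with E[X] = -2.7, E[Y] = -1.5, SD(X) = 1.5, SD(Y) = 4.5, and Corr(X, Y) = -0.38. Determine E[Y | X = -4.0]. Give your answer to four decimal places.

The regression of Y on X has slope ρ·σ_Y/σ_X and passes through (μ_X, μ_Y).
E[Y | X=-4.0] = -1.5 + (-0.38)·(4.5/1.5)·(-4.0 − (-2.7)) = -1.5 + (-1.14)·(-1.3) = -0.0180.

-0.0180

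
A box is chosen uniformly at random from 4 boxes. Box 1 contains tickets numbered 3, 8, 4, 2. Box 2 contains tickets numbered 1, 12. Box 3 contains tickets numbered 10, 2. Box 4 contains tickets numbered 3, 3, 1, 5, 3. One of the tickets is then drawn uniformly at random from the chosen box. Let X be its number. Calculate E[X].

79/16

E[X | box 1] = (3+8+4+2)/4 = 17/4.
E[X | box 2] = (1+12)/2 = 13/2.
E[X | box 3] = (10+2)/2 = 6.
E[X | box 4] = (3+3+1+5+3)/5 = 3.
By the law of total expectation,
E[X] = (1/4)·(17/4) + (1/4)·(13/2) + (1/4)·(6) + (1/4)·(3) = 79/16.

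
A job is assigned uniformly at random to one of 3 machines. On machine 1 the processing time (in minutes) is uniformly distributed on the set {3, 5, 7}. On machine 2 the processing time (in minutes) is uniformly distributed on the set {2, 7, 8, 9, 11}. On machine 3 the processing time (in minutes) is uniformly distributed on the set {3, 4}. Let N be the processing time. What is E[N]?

E[N | machine 1] = (3+5+7)/3 = 5.
E[N | machine 2] = (2+7+8+9+11)/5 = 37/5.
E[N | machine 3] = (3+4)/2 = 7/2.
By the law of total expectation,
E[N] = (1/3)·(5) + (1/3)·(37/5) + (1/3)·(7/2) = 53/10.

53/10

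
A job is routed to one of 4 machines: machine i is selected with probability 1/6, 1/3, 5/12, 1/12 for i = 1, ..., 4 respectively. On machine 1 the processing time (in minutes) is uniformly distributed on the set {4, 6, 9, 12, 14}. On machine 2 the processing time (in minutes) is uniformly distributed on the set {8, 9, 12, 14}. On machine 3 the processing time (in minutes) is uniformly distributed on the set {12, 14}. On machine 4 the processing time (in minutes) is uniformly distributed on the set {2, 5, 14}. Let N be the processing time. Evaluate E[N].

E[N | machine 1] = (4+6+9+12+14)/5 = 9.
E[N | machine 2] = (8+9+12+14)/4 = 43/4.
E[N | machine 3] = (12+14)/2 = 13.
E[N | machine 4] = (2+5+14)/3 = 7.
By the law of total expectation,
E[N] = (1/6)·(9) + (1/3)·(43/4) + (5/12)·(13) + (1/12)·(7) = 133/12.

133/12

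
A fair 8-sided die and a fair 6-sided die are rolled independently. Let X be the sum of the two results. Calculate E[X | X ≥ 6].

P(X ≥ 6) = 19/24.
E[X | X ≥ 6] = (43/6) / (19/24) = 172/19.

172/19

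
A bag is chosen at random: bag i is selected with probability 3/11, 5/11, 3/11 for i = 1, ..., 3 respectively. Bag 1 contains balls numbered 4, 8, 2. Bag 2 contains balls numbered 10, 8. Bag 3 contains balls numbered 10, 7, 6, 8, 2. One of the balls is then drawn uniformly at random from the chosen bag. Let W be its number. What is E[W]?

E[W | bag 1] = (4+8+2)/3 = 14/3.
E[W | bag 2] = (10+8)/2 = 9.
E[W | bag 3] = (10+7+6+8+2)/5 = 33/5.
By the law of total expectation,
E[W] = (3/11)·(14/3) + (5/11)·(9) + (3/11)·(33/5) = 394/55.

394/55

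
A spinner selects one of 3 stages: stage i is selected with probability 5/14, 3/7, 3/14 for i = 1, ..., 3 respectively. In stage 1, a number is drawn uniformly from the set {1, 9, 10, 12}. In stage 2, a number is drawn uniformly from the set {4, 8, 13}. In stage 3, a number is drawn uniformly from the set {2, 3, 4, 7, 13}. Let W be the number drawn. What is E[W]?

E[W | stage 1] = (1+9+10+12)/4 = 8.
E[W | stage 2] = (4+8+13)/3 = 25/3.
E[W | stage 3] = (2+3+4+7+13)/5 = 29/5.
By the law of total expectation,
E[W] = (5/14)·(8) + (3/7)·(25/3) + (3/14)·(29/5) = 537/70.

537/70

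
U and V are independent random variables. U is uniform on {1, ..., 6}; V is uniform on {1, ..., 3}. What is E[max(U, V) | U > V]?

P(U > V) = 2/3.
Summing max(U,V)·P(x,y) over outcomes with U > V gives 53/18.
E[max(U, V) | U > V] = (53/18) / (2/3) = 53/12.

53/12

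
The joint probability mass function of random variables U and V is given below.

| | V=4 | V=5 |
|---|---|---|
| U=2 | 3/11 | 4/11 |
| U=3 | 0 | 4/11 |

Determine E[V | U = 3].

P(U = 3) = 4/11.
Σ V·P over the event = 5·(4/11) = 20/11.
E[V | U = 3] = (20/11) / (4/11) = 5.

5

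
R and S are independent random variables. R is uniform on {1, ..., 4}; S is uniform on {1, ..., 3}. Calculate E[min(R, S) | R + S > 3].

17/9

P(R + S > 3) = 3/4.
Summing min(R,S)·P(x,y) over outcomes with R + S > 3 gives 17/12.
E[min(R, S) | R + S > 3] = (17/12) / (3/4) = 17/9.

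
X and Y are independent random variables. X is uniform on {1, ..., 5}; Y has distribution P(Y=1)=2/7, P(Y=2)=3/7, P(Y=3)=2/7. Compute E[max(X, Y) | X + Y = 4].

18/7

P(X + Y = 4) = 1/5.
Summing max(X,Y)·P(x,y) over outcomes with X + Y = 4 gives 18/35.
E[max(X, Y) | X + Y = 4] = (18/35) / (1/5) = 18/7.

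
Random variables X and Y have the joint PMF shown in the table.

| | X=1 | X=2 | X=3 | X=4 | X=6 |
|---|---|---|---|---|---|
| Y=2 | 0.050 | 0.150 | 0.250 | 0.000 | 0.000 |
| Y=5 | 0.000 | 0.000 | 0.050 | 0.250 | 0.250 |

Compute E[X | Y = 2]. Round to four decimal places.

2.4444

P(Y = 2) = 0.450.
Σ X·P over the event = 1·(0.050) + 2·(0.150) + 3·(0.250) = 1.100.
E[X | Y = 2] = (1.100) / (0.450) = 2.4444.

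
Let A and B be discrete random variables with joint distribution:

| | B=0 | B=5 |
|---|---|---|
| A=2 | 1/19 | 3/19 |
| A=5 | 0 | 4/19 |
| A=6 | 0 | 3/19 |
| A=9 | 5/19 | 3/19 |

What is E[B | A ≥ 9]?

P(A ≥ 9) = 8/19.
Σ B·P over the event = 0·(5/19) + 5·(3/19) = 15/19.
E[B | A ≥ 9] = (15/19) / (8/19) = 15/8.

15/8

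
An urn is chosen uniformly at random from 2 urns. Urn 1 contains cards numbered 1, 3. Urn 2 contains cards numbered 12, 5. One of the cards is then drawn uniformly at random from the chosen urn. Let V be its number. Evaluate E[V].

21/4

E[V | urn 1] = (1+3)/2 = 2.
E[V | urn 2] = (12+5)/2 = 17/2.
By the law of total expectation,
E[V] = (1/2)·(2) + (1/2)·(17/2) = 21/4.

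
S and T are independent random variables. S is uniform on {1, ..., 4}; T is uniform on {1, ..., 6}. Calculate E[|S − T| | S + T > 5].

15/7

P(S + T > 5) = 7/12.
Summing |S−T|·P(x,y) over outcomes with S + T > 5 gives 5/4.
E[|S − T| | S + T > 5] = (5/4) / (7/12) = 15/7.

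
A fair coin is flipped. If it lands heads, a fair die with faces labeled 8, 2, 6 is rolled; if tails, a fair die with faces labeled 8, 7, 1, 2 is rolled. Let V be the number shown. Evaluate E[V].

E[V | heads] = (8+2+6)/3 = 16/3.
E[V | tails] = (8+7+1+2)/4 = 9/2.
By the law of total expectation,
E[V] = (1/2)·(16/3) + (1/2)·(9/2) = 59/12.

59/12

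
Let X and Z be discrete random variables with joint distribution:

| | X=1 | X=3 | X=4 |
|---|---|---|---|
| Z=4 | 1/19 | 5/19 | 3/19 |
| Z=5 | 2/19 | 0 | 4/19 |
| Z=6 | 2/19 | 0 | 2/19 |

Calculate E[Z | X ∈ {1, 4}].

P(X ∈ {1, 4}) = 14/19.
Σ Z·P over the event = 4·(1/19) + 5·(2/19) + 6·(2/19) + 4·(3/19) + 5·(4/19) + 6·(2/19) = 70/19.
E[Z | X ∈ {1, 4}] = (70/19) / (14/19) = 5.

5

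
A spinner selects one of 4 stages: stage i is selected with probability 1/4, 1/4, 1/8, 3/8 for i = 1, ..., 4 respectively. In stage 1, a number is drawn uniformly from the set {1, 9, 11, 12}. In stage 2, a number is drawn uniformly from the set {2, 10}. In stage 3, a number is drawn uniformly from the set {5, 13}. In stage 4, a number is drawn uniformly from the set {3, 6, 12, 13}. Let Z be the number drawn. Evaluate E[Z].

E[Z | stage 1] = (1+9+11+12)/4 = 33/4.
E[Z | stage 2] = (2+10)/2 = 6.
E[Z | stage 3] = (5+13)/2 = 9.
E[Z | stage 4] = (3+6+12+13)/4 = 17/2.
By the law of total expectation,
E[Z] = (1/4)·(33/4) + (1/4)·(6) + (1/8)·(9) + (3/8)·(17/2) = 63/8.

63/8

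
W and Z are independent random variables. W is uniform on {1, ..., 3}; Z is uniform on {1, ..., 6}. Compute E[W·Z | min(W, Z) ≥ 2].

P(min(W, Z) ≥ 2) = 5/9.
Summing WZ·P(x,y) over outcomes with min(W, Z) ≥ 2 gives 50/9.
E[W·Z | min(W, Z) ≥ 2] = (50/9) / (5/9) = 10.

10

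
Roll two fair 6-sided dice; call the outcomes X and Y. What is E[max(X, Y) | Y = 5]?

Outcomes with Y = 5: (1,5), (2,5), (3,5), (4,5), (5,5), (6,5), each with probability 1/36.
E[max(X, Y) | Y = 5] = (5 + 5 + 5 + 5 + 5 + 6) / 6 = 31/6.

31/6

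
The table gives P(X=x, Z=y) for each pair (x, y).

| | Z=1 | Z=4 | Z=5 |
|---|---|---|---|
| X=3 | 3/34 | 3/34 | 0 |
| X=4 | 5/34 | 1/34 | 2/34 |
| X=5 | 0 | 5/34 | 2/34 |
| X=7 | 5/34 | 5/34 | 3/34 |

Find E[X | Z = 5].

39/7

P(Z = 5) = 7/34.
Σ X·P over the event = 4·(2/34) + 5·(2/34) + 7·(3/34) = 39/34.
E[X | Z = 5] = (39/34) / (7/34) = 39/7.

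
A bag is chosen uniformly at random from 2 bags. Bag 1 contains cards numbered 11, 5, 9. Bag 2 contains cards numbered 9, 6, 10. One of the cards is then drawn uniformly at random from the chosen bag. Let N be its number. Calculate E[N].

25/3

E[N | bag 1] = (11+5+9)/3 = 25/3.
E[N | bag 2] = (9+6+10)/3 = 25/3.
E[N] = (1/2)·(25/3) + (1/2)·(25/3) = 25/3.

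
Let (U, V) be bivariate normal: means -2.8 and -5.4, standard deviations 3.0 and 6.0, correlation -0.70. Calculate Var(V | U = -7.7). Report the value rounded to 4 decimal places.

Var(V | U=x) = (1 − ρ²)·σ_V².
Var(V | U=-7.7) = (6.0)²·(1 − (-0.70)²) = 36·0.51 = 18.3600.

18.3600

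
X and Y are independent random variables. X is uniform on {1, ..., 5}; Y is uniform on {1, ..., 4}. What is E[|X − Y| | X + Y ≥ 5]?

P(X + Y ≥ 5) = 7/10.
Summing |X−Y|·P(x,y) over outcomes with X + Y ≥ 5 gives 6/5.
E[|X − Y| | X + Y ≥ 5] = (6/5) / (7/10) = 12/7.

12/7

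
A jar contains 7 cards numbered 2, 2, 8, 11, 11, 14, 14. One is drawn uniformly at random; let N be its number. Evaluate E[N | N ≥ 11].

P(N ≥ 11) = 4/7.
Σ over the event: 11·2/7 + 14·2/7 = 50/7.
E[N | N ≥ 11] = (50/7) / (4/7) = 25/2.

25/2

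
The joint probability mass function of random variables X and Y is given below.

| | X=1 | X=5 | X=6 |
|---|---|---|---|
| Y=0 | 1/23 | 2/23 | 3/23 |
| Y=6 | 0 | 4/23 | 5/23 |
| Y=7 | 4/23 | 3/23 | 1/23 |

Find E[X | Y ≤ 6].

P(Y ≤ 6) = 15/23.
Σ X·P over the event = 1·(1/23) + 5·(2/23) + 5·(4/23) + 6·(3/23) + 6·(5/23) = 79/23.
E[X | Y ≤ 6] = (79/23) / (15/23) = 79/15.

79/15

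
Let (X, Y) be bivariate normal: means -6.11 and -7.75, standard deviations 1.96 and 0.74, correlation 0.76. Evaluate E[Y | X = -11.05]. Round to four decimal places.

The regression of Y on X has slope ρ·σ_Y/σ_X and passes through (μ_X, μ_Y).
E[Y | X=-11.05] = -7.75 + (0.76)·(0.74/1.96)·(-11.05 − (-6.11)) = -7.75 + (0.28694)·(-4.94) = -9.1675.

-9.1675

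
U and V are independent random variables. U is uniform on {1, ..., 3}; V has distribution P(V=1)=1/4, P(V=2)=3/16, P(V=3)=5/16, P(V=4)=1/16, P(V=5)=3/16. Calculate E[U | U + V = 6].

P(U + V = 6) = 3/16.
Summing U·P(x,y) over outcomes with U + V = 6 gives 5/12.
E[U | U + V = 6] = (5/12) / (3/16) = 20/9.

20/9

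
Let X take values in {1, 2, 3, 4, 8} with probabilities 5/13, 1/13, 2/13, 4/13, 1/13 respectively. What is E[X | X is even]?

13/3

P(X is even) = 6/13.
Σ over the event: 2·1/13 + 4·4/13 + 8·1/13 = 2.
E[X | X is even] = (2) / (6/13) = 13/3.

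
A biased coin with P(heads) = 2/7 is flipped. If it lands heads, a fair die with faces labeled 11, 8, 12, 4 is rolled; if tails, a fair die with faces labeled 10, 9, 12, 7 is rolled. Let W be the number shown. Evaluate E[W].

65/7

E[W | heads] = (11+8+12+4)/4 = 35/4.
E[W | tails] = (10+9+12+7)/4 = 19/2.
By the law of total expectation,
E[W] = (2/7)·(35/4) + (5/7)·(19/2) = 65/7.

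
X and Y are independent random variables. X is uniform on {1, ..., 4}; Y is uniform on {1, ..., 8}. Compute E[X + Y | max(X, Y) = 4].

Outcomes with max(X, Y) = 4: (1,4), (2,4), (3,4), (4,1), (4,2), (4,3), (4,4), each with probability 1/32.
E[X + Y | max(X, Y) = 4] = (5 + 6 + 7 + 5 + 6 + 7 + 8) / 7 = 44/7.

44/7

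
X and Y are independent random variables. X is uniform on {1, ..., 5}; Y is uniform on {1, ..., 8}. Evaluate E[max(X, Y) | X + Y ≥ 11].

Outcomes with X + Y ≥ 11: (3,8), (4,7), (4,8), (5,6), (5,7), (5,8), each with probability 1/40.
E[max(X, Y) | X + Y ≥ 11] = (8 + 7 + 8 + 6 + 7 + 8) / 6 = 22/3.

22/3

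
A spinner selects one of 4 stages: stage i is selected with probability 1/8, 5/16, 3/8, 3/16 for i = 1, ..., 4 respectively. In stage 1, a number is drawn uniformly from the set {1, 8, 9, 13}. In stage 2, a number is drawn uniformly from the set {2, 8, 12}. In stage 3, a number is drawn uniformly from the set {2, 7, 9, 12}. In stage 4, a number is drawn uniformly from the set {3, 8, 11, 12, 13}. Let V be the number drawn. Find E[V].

E[V | stage 1] = (1+8+9+13)/4 = 31/4.
E[V | stage 2] = (2+8+12)/3 = 22/3.
E[V | stage 3] = (2+7+9+12)/4 = 15/2.
E[V | stage 4] = (3+8+11+12+13)/5 = 47/5.
E[V] = (1/8)·(31/4) + (5/16)·(22/3) + (3/8)·(15/2) + (3/16)·(47/5) = 3761/480.

3761/480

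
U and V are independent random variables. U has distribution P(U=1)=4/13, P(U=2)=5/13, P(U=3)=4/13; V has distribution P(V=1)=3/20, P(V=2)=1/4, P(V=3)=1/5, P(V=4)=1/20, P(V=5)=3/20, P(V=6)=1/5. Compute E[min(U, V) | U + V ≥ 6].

P(U + V ≥ 6) = 29/65.
Summing min(U,V)·P(x,y) over outcomes with U + V ≥ 6 gives 63/65.
E[min(U, V) | U + V ≥ 6] = (63/65) / (29/65) = 63/29.

63/29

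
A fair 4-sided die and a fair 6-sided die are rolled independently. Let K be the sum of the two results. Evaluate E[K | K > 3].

P(K > 3) = 7/8.
Σ over the event: 4·1/8 + 5·1/6 + 6·1/6 + 7·1/6 + 8·1/8 + 9·1/12 + 10·1/24 = 17/3.
E[K | K > 3] = (17/3) / (7/8) = 136/21.

136/21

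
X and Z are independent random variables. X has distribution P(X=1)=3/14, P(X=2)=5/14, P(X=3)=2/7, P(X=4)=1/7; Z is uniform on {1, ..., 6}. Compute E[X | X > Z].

P(X > Z) = 19/84.
Summing X·P(x,y) over outcomes with X > Z gives 29/42.
E[X | X > Z] = (29/42) / (19/84) = 58/19.

58/19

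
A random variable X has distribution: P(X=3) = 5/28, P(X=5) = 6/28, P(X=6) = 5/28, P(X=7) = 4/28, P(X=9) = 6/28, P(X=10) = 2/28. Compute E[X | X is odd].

P(X is odd) = 3/4.
Σ over the event: 3·5/28 + 5·3/14 + 7·1/7 + 9·3/14 = 127/28.
E[X | X is odd] = (127/28) / (3/4) = 127/21.

127/21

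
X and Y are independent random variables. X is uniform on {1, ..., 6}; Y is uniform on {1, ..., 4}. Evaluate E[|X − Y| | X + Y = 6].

2

Outcomes with X + Y = 6: (2,4), (3,3), (4,2), (5,1), each with probability 1/24.
E[|X − Y| | X + Y = 6] = (2 + 0 + 2 + 4) / 4 = 2.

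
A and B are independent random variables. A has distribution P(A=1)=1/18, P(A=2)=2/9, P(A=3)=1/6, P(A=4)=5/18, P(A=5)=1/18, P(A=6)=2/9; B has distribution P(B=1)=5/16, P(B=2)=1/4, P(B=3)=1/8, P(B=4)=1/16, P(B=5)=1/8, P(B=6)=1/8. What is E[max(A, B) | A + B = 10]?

47/8

P(A + B = 10) = 1/18.
Summing max(A,B)·P(x,y) over outcomes with A + B = 10 gives 47/144.
E[max(A, B) | A + B = 10] = (47/144) / (1/18) = 47/8.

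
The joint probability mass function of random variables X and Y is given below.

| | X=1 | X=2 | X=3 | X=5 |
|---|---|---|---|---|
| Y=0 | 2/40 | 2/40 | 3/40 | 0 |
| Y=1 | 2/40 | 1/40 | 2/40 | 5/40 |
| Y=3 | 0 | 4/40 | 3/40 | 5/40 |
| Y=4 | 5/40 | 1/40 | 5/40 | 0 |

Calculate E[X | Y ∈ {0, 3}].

3

P(Y ∈ {0, 3}) = 19/40.
Σ X·P over the event = 1·(2/40) + 2·(2/40) + 2·(4/40) + 3·(3/40) + 3·(3/40) + 5·(5/40) = 57/40.
E[X | Y ∈ {0, 3}] = (57/40) / (19/40) = 3.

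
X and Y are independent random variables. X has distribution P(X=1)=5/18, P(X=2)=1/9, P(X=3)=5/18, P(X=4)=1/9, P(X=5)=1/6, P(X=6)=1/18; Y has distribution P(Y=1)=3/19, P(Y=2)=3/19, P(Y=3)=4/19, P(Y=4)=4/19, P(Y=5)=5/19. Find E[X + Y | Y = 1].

71/18

P(Y = 1) = 3/19.
Summing (X+Y)·P(x,y) over outcomes with Y = 1 gives 71/114.
E[X + Y | Y = 1] = (71/114) / (3/19) = 71/18.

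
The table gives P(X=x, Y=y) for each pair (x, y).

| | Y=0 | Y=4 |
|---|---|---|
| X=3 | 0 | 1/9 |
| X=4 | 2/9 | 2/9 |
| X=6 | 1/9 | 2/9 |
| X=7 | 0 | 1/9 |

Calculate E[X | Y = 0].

14/3

P(Y = 0) = 1/3.
Σ X·P over the event = 4·(2/9) + 6·(1/9) = 14/9.
E[X | Y = 0] = (14/9) / (1/3) = 14/3.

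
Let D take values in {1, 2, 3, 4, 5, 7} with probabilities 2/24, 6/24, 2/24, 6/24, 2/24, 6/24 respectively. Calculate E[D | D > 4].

13/2

P(D > 4) = 1/3.
Σ over the event: 5·1/12 + 7·1/4 = 13/6.
E[D | D > 4] = (13/6) / (1/3) = 13/2.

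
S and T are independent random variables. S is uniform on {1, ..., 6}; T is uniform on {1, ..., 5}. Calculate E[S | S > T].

14/3

P(S > T) = 1/2.
Summing S·P(x,y) over outcomes with S > T gives 7/3.
E[S | S > T] = (7/3) / (1/2) = 14/3.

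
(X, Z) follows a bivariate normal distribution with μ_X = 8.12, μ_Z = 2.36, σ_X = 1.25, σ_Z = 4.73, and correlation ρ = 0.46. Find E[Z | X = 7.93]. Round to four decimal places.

For a bivariate normal, E[Z | X=x] = μ_Z + ρ·(σ_Z/σ_X)·(x − μ_X).
E[Z | X=7.93] = 2.36 + (0.46)·(4.73/1.25)·(7.93 − (8.12)) = 2.36 + (1.7406)·(-0.19) = 2.0293.

2.0293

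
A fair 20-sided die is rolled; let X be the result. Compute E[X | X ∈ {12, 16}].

14

P(X ∈ {12, 16}) = 1/10.
Σ over the event: 12·1/20 + 16·1/20 = 7/5.
E[X | X ∈ {12, 16}] = (7/5) / (1/10) = 14.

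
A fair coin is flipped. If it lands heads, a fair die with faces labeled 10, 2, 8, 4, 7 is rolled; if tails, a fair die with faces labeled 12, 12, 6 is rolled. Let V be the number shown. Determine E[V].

81/10

E[V | heads] = (10+2+8+4+7)/5 = 31/5.
E[V | tails] = (12+12+6)/3 = 10.
E[V] = (1/2)·(31/5) + (1/2)·(10) = 81/10.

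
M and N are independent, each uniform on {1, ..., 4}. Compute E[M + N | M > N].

5

P(M > N) = 3/8.
Summing (M+N)·P(x,y) over outcomes with M > N gives 15/8.
E[M + N | M > N] = (15/8) / (3/8) = 5.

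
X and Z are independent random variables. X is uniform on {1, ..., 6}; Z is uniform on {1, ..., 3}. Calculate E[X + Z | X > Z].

25/4

P(X > Z) = 2/3.
Summing (X+Z)·P(x,y) over outcomes with X > Z gives 25/6.
E[X + Z | X > Z] = (25/6) / (2/3) = 25/4.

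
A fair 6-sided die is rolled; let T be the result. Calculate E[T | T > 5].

Given T > 5, T is equally likely to be any of {6}.
E[T | T > 5] = (6) / 1 = 6.

6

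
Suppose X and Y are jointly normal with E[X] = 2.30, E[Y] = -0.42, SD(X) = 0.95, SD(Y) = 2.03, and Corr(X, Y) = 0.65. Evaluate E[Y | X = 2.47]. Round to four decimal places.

-0.1839

E[Y | X=x] = μ_Y + ρ(σ_Y/σ_X)(x − μ_X) for jointly normal variables.
E[Y | X=2.47] = -0.42 + (0.65)·(2.03/0.95)·(2.47 − (2.30)) = -0.42 + (1.3889)·(0.17) = -0.1839.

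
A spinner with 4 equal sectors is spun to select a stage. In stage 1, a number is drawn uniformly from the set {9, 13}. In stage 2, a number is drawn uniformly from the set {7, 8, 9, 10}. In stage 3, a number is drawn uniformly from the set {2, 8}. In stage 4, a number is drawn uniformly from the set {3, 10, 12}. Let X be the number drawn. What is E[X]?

197/24

E[X | stage 1] = (9+13)/2 = 11.
E[X | stage 2] = (7+8+9+10)/4 = 17/2.
E[X | stage 3] = (2+8)/2 = 5.
E[X | stage 4] = (3+10+12)/3 = 25/3.
E[X] = (1/4)·(11) + (1/4)·(17/2) + (1/4)·(5) + (1/4)·(25/3) = 197/24.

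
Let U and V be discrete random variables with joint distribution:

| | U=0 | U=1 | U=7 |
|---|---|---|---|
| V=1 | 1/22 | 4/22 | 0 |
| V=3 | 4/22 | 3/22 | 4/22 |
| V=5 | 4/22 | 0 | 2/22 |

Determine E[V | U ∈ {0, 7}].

P(U ∈ {0, 7}) = 15/22.
Σ V·P over the event = 1·(1/22) + 3·(4/22) + 5·(4/22) + 3·(4/22) + 5·(2/22) = 5/2.
E[V | U ∈ {0, 7}] = (5/2) / (15/22) = 11/3.

11/3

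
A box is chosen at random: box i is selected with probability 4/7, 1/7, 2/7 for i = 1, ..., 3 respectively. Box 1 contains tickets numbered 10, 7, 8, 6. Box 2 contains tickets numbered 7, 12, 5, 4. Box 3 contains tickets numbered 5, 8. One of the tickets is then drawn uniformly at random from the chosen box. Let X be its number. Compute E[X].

51/7

E[X | box 1] = (10+7+8+6)/4 = 31/4.
E[X | box 2] = (7+12+5+4)/4 = 7.
E[X | box 3] = (5+8)/2 = 13/2.
E[X] = (4/7)·(31/4) + (1/7)·(7) + (2/7)·(13/2) = 51/7.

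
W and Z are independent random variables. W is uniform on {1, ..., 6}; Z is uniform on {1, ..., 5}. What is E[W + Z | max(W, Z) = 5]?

70/9

Outcomes with max(W, Z) = 5: (1,5), (2,5), (3,5), (4,5), (5,1), (5,2), (5,3), (5,4), (5,5), each with probability 1/30.
E[W + Z | max(W, Z) = 5] = (6 + 7 + 8 + 9 + 6 + 7 + 8 + 9 + 10) / 9 = 70/9.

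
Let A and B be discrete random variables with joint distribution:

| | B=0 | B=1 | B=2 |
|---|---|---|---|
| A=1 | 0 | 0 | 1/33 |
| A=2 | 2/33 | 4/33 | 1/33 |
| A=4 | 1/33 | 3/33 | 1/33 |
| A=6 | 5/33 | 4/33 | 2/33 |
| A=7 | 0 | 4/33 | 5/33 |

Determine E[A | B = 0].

P(B = 0) = 8/33.
Σ A·P over the event = 2·(2/33) + 4·(1/33) + 6·(5/33) = 38/33.
E[A | B = 0] = (38/33) / (8/33) = 19/4.

19/4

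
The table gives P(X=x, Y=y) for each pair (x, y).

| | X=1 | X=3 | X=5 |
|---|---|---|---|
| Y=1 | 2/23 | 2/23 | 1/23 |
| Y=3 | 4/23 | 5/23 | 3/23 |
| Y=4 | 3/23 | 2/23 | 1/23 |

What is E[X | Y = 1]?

P(Y = 1) = 5/23.
Σ X·P over the event = 1·(2/23) + 3·(2/23) + 5·(1/23) = 13/23.
E[X | Y = 1] = (13/23) / (5/23) = 13/5.

13/5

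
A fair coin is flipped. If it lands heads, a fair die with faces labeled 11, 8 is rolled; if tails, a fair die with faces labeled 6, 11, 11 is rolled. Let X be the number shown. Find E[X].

113/12

E[X | heads] = (11+8)/2 = 19/2.
E[X | tails] = (6+11+11)/3 = 28/3.
E[X] = (1/2)·(19/2) + (1/2)·(28/3) = 113/12.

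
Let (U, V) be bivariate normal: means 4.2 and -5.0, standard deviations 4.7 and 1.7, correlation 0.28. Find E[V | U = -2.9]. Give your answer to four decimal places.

For a bivariate normal, E[V | U=x] = μ_V + ρ·(σ_V/σ_U)·(x − μ_U).
E[V | U=-2.9] = -5.0 + (0.28)·(1.7/4.7)·(-2.9 − (4.2)) = -5.0 + (0.10128)·(-7.1) = -5.7191.

-5.7191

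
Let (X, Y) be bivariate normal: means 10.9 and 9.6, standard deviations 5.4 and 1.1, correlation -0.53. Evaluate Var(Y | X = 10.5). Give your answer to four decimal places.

Var(Y | X=x) = (1 − ρ²)·σ_Y².
Var(Y | X=10.5) = (1.1)²·(1 − (-0.53)²) = 1.21·0.7191 = 0.8701.

0.8701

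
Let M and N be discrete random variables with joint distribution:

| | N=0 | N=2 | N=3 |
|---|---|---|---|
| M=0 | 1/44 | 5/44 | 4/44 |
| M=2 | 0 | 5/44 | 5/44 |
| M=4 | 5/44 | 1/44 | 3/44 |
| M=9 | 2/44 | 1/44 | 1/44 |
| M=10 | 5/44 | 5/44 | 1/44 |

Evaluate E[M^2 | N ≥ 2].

P(N ≥ 2) = 31/44.
Summing M^2·P(M=x,N=y) over the conditioning event gives 433/22.
E[M^2 | N ≥ 2] = (433/22) / (31/44) = 866/31.

866/31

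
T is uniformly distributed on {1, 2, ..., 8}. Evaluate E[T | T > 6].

15/2

Given T > 6, T is equally likely to be any of {7, 8}.
E[T | T > 6] = (7 + 8) / 2 = 15/2.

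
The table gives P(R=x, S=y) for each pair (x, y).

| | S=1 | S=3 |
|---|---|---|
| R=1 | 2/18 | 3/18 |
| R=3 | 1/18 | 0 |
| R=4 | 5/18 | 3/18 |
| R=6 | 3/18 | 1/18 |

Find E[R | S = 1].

43/11

P(S = 1) = 11/18.
Summing R·P(R=x,S=y) over the conditioning event gives 43/18.
E[R | S = 1] = (43/18) / (11/18) = 43/11.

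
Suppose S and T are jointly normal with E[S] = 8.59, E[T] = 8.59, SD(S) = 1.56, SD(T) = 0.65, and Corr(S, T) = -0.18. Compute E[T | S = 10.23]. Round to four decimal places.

The regression of T on S has slope ρ·σ_T/σ_S and passes through (μ_S, μ_T).
E[T | S=10.23] = 8.59 + (-0.18)·(0.65/1.56)·(10.23 − (8.59)) = 8.59 + (-0.075)·(1.64) = 8.4670.

8.4670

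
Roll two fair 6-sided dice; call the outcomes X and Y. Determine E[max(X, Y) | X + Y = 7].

5

P(X + Y = 7) = 1/6.
Summing max(X,Y)·P(x,y) over outcomes with X + Y = 7 gives 5/6.
E[max(X, Y) | X + Y = 7] = (5/6) / (1/6) = 5.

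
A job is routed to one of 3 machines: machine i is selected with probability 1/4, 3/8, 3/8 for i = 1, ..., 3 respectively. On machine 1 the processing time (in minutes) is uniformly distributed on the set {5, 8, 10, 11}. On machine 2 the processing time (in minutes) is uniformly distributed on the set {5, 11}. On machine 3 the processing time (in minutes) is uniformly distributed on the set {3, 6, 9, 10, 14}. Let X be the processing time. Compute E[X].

331/40

E[X | machine 1] = (5+8+10+11)/4 = 17/2.
E[X | machine 2] = (5+11)/2 = 8.
E[X | machine 3] = (3+6+9+10+14)/5 = 42/5.
By the law of total expectation,
E[X] = (1/4)·(17/2) + (3/8)·(8) + (3/8)·(42/5) = 331/40.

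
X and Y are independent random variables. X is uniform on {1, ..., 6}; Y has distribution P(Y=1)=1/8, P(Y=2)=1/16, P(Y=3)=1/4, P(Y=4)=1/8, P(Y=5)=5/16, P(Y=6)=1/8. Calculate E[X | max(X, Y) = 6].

63/13

P(max(X, Y) = 6) = 13/48.
Summing X·P(x,y) over outcomes with max(X, Y) = 6 gives 21/16.
E[X | max(X, Y) = 6] = (21/16) / (13/48) = 63/13.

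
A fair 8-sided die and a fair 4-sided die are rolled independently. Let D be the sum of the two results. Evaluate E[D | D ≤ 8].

62/11

P(D ≤ 8) = 11/16.
Σ over the event: 2·1/32 + 3·1/16 + 4·3/32 + 5·1/8 + 6·1/8 + 7·1/8 + 8·1/8 = 31/8.
E[D | D ≤ 8] = (31/8) / (11/16) = 62/11.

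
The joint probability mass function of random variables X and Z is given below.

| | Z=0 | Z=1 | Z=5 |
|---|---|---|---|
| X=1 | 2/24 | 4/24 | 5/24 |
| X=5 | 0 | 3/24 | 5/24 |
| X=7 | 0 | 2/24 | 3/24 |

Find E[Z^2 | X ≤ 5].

257/19

P(X ≤ 5) = 19/24.
Σ Z^2·P over the event = 0·(2/24) + 1·(4/24) + 25·(5/24) + 1·(3/24) + 25·(5/24) = 257/24.
E[Z^2 | X ≤ 5] = (257/24) / (19/24) = 257/19.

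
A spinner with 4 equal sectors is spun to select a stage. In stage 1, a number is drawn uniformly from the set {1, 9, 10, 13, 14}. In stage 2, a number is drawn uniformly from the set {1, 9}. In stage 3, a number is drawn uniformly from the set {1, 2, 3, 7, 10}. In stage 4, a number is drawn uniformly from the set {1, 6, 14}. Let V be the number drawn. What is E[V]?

13/2

E[V | stage 1] = (1+9+10+13+14)/5 = 47/5.
E[V | stage 2] = (1+9)/2 = 5.
E[V | stage 3] = (1+2+3+7+10)/5 = 23/5.
E[V | stage 4] = (1+6+14)/3 = 7.
E[V] = (1/4)·(47/5) + (1/4)·(5) + (1/4)·(23/5) + (1/4)·(7) = 13/2.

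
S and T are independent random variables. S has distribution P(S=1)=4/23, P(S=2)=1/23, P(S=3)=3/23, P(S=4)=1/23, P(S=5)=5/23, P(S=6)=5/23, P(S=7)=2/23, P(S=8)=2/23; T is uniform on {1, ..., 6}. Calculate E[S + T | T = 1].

127/23

P(T = 1) = 1/6.
Summing (S+T)·P(x,y) over outcomes with T = 1 gives 127/138.
E[S + T | T = 1] = (127/138) / (1/6) = 127/23.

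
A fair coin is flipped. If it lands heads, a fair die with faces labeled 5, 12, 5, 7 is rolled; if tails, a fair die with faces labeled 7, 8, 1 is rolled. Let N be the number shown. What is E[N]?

151/24

E[N | heads] = (5+12+5+7)/4 = 29/4.
E[N | tails] = (7+8+1)/3 = 16/3.
By the law of total expectation,
E[N] = (1/2)·(29/4) + (1/2)·(16/3) = 151/24.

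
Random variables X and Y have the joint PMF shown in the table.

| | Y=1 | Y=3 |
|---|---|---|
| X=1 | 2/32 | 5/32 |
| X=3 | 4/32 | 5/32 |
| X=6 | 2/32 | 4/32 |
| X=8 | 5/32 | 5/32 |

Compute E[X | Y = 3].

84/19

P(Y = 3) = 19/32.
Σ X·P over the event = 1·(5/32) + 3·(5/32) + 6·(4/32) + 8·(5/32) = 21/8.
E[X | Y = 3] = (21/8) / (19/32) = 84/19.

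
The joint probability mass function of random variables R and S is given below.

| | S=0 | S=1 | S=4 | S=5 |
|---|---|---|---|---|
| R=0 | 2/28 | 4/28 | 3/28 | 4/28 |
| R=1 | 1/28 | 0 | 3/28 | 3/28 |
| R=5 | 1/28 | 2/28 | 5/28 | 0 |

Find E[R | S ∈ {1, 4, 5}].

P(S ∈ {1, 4, 5}) = 6/7.
Σ R·P over the event = 0·(4/28) + 0·(3/28) + 0·(4/28) + 1·(3/28) + 1·(3/28) + 5·(2/28) + 5·(5/28) = 41/28.
E[R | S ∈ {1, 4, 5}] = (41/28) / (6/7) = 41/24.

41/24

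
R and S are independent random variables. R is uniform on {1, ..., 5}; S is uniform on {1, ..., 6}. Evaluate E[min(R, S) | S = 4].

P(S = 4) = 1/6.
Summing min(R,S)·P(x,y) over outcomes with S = 4 gives 7/15.
E[min(R, S) | S = 4] = (7/15) / (1/6) = 14/5.

14/5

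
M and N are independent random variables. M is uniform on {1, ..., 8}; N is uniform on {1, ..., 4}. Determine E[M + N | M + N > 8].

10

P(M + N > 8) = 5/16.
Summing (M+N)·P(x,y) over outcomes with M + N > 8 gives 25/8.
E[M + N | M + N > 8] = (25/8) / (5/16) = 10.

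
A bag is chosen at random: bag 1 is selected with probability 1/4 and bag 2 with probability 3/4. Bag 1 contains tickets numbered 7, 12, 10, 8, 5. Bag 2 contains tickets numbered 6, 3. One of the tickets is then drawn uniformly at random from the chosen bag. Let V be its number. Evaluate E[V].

E[V | bag 1] = (7+12+10+8+5)/5 = 42/5.
E[V | bag 2] = (6+3)/2 = 9/2.
By the law of total expectation,
E[V] = (1/4)·(42/5) + (3/4)·(9/2) = 219/40.

219/40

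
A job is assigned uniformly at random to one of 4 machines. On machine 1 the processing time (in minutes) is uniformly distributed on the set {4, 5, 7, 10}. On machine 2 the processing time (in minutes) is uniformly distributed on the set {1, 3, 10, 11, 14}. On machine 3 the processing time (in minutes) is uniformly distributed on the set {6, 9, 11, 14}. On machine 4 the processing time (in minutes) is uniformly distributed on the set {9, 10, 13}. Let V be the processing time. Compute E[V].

E[V | machine 1] = (4+5+7+10)/4 = 13/2.
E[V | machine 2] = (1+3+10+11+14)/5 = 39/5.
E[V | machine 3] = (6+9+11+14)/4 = 10.
E[V | machine 4] = (9+10+13)/3 = 32/3.
By the law of total expectation,
E[V] = (1/4)·(13/2) + (1/4)·(39/5) + (1/4)·(10) + (1/4)·(32/3) = 1049/120.

1049/120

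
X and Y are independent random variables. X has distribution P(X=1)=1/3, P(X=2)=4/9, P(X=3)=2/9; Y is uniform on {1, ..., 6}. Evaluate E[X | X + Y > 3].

2

P(X + Y > 3) = 22/27.
Summing X·P(x,y) over outcomes with X + Y > 3 gives 44/27.
E[X | X + Y > 3] = (44/27) / (22/27) = 2.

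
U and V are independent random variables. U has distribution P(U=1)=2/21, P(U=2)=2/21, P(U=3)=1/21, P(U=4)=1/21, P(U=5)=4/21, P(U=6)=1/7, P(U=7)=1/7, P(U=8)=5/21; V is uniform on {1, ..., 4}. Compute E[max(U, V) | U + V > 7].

171/25

P(U + V > 7) = 25/42.
Summing max(U,V)·P(x,y) over outcomes with U + V > 7 gives 57/14.
E[max(U, V) | U + V > 7] = (57/14) / (25/42) = 171/25.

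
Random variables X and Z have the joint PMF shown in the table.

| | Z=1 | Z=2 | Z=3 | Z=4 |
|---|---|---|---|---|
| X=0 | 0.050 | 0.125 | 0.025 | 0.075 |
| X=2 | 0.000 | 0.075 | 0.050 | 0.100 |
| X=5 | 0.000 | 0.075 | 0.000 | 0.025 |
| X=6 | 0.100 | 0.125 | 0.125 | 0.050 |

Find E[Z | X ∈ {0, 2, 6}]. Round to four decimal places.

2.5556

P(X ∈ {0, 2, 6}) = 0.900.
Summing Z·P(X=x,Z=y) over the conditioning event gives 2.300.
E[Z | X ∈ {0, 2, 6}] = (2.300) / (0.900) = 2.5556.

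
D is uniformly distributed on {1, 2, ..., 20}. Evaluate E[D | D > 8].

Given D > 8, D is equally likely to be any of {9, 10, 11, 12, 13, 14, 15, 16, 17, 18, 19, 20}.
E[D | D > 8] = (9 + 10 + 11 + 12 + 13 + 14 + 15 + 16 + 17 + 18 + 19 + 20) / 12 = 29/2.

29/2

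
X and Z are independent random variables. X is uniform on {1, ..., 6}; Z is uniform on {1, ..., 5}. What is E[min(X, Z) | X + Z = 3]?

1

Outcomes with X + Z = 3: (1,2), (2,1), each with probability 1/30.
E[min(X, Z) | X + Z = 3] = (1 + 1) / 2 = 1.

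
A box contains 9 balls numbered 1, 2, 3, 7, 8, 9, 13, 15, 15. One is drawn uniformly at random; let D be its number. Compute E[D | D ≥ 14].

P(D ≥ 14) = 2/9.
Σ over the event: 15·2/9 = 10/3.
E[D | D ≥ 14] = (10/3) / (2/9) = 15.

15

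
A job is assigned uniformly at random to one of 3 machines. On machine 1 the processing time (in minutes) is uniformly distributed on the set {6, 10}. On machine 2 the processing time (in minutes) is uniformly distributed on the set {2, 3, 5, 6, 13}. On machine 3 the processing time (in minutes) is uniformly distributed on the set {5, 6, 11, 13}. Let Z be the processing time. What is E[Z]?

451/60

E[Z | machine 1] = (6+10)/2 = 8.
E[Z | machine 2] = (2+3+5+6+13)/5 = 29/5.
E[Z | machine 3] = (5+6+11+13)/4 = 35/4.
E[Z] = (1/3)·(8) + (1/3)·(29/5) + (1/3)·(35/4) = 451/60.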